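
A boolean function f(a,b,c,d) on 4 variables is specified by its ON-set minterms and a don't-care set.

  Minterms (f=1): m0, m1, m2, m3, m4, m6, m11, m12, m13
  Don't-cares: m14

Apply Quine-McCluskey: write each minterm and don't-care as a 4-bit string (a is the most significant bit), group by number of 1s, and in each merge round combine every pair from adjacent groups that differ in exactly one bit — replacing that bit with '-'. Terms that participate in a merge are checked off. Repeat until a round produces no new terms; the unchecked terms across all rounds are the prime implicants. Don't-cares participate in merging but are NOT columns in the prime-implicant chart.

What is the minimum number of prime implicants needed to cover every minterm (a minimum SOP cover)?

4

Round 0: 0000✓ 0001✓ 0010✓ 0011✓ 0100✓ 0110✓ 1011✓ 1100✓ 1101✓ 1110✓
Round 1: -011 -100✓ -110✓ 0-00✓ 0-10✓ 00-0✓ 00-1✓ 000-✓ 001-✓ 01-0✓ 11-0✓ 110-
Round 2: -1-0 0--0 00--
PIs = {-011, -1-0, 0--0, 00--, 110-}
Coverage chart:
  m0: 0--0,00--
  m1: 00-- ←essential
  m2: 0--0,00--
  m3: -011,00--
  m4: -1-0,0--0
  m6: -1-0,0--0
  m11: -011 ←essential
  m12: -1-0,110-
  m13: 110- ←essential
Essential: -011, 00--, 110-
Petrick residual → -1-0
Min cover (4 terms): b'cd + bd' + a'b' + abc'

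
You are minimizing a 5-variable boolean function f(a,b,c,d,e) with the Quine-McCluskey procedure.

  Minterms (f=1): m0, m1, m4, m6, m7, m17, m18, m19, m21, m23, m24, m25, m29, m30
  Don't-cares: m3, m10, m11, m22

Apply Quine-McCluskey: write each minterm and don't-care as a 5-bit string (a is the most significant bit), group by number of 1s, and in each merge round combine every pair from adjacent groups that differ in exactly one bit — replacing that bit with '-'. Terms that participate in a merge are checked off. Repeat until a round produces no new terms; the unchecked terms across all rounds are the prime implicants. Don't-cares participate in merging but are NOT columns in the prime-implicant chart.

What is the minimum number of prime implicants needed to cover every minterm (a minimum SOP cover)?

[col 0] 00000*, 00001*, 00011*, 00100*, 00110*, 00111*, 01010*, 01011*, 10001*, 10010*, 10011*, 10101*, 10110*, 10111*, 11000*, 11001*, 11101*, 11110*
[col 1] -0001*, -0011*, -0110*, -0111*, 0-011, 00-00, 00-11*, 000-1*, 0000-, 001-0, 0011-*, 0101-, 1-001*, 1-101*, 1-110, 10-01*, 10-10*, 10-11*, 100-1*, 1001-*, 101-1*, 1011-*, 11-01*, 1100-
[col 2] -0-11, -00-1, -011-, 1--01, 10--1, 10-1-
Prime implicants: -0-11, -00-1, -011-, 0-011, 00-00, 0000-, 001-0, 0101-, 1--01, 1-110, 10--1, 10-1-, 1100-
PI chart (minterm → PIs covering it):
  0 | 00-00,0000-
  1 | -00-1,0000-
  4 | 00-00,001-0
  6 | -011-,001-0
  7 | -0-11,-011-
  17 | -00-1,1--01,10--1
  18 | 10-1-  (sole → essential)
  19 | -0-11,-00-1,10--1,10-1-
  21 | 1--01,10--1
  23 | -0-11,-011-,10--1,10-1-
  24 | 1100-  (sole → essential)
  25 | 1--01,1100-
  29 | 1--01  (sole → essential)
  30 | 1-110  (sole → essential)
Essential prime implicants: 1--01, 1-110, 10-1-, 1100-
Petrick residual → -0-11, 0000-, 001-0
Minimum SOP uses 7 PIs: b'de + a'b'c'd' + a'b'ce' + ad'e + acde' + ab'd + abc'd'

7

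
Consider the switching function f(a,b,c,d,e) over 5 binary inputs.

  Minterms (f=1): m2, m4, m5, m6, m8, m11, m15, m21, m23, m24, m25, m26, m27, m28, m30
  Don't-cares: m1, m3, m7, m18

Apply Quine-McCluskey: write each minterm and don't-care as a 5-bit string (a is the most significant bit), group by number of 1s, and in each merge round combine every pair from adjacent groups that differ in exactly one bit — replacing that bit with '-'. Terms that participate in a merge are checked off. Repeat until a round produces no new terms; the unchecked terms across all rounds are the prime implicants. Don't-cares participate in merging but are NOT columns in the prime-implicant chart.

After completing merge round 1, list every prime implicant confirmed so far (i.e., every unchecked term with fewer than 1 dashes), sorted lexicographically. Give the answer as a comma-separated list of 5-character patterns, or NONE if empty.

[col 0] 00001*, 00010*, 00011*, 00100*, 00101*, 00110*, 00111*, 01000*, 01011*, 01111*, 10010*, 10101*, 10111*, 11000*, 11001*, 11010*, 11011*, 11100*, 11110*
[col 1] -0010, -0101*, -0111*, -1000, -1011, 0-011*, 0-111*, 00-01*, 00-10*, 00-11*, 000-1*, 0001-*, 001-0*, 001-1*, 0010-*, 0011-*, 01-11*, 1-010, 101-1*, 11-00*, 11-10*, 110-0*, 110-1*, 1100-*, 1101-*, 111-0*
[col 2] -01-1, 0--11, 00--1, 00-1-, 001--, 11--0, 110--
Prime implicants: -0010, -01-1, -1000, -1011, 0--11, 00--1, 00-1-, 001--, 1-010, 11--0, 110--

NONE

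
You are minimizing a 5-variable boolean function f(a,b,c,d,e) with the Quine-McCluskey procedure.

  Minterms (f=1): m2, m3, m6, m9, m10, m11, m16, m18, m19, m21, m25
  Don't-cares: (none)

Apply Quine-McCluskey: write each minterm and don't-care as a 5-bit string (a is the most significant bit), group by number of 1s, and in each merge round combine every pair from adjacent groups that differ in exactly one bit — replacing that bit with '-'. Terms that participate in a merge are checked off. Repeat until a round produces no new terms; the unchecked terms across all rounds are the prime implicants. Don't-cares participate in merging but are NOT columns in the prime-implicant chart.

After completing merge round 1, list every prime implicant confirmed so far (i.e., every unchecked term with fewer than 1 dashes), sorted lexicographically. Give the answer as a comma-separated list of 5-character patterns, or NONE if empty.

10101

size-2^0 implicants → 00010(✓)  00011(✓)  00110(✓)  01001(✓)  01010(✓)  01011(✓)  10000(✓)  10010(✓)  10011(✓)  10101  11001(✓)
size-2^1 implicants → -0010(✓)  -0011(✓)  -1001  0-010(✓)  0-011(✓)  00-10  0001-(✓)  010-1  0101-(✓)  100-0  1001-(✓)
size-2^2 implicants → -001-  0-01-
Unchecked terms (primes): -001-, -1001, 0-01-, 00-10, 010-1, 100-0, 10101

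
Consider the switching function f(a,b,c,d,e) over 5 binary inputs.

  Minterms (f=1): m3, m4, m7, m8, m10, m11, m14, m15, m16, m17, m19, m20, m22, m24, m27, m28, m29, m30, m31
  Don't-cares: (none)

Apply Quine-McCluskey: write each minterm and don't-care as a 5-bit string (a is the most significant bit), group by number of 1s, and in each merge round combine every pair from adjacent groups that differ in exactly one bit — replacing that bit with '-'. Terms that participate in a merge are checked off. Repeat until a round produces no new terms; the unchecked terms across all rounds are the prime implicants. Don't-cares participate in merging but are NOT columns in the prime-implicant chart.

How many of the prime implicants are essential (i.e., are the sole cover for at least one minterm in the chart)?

[col 0] 00011*, 00100*, 00111*, 01000*, 01010*, 01011*, 01110*, 01111*, 10000*, 10001*, 10011*, 10100*, 10110*, 11000*, 11011*, 11100*, 11101*, 11110*, 11111*
[col 1] -0011*, -0100, -1000, -1011*, -1110*, -1111*, 0-011*, 0-111*, 00-11*, 01-10*, 01-11*, 010-0, 0101-*, 0111-*, 1-000*, 1-011*, 1-100*, 1-110*, 10-00*, 100-1, 1000-, 101-0*, 11-00*, 11-11*, 111-0*, 111-1*, 1110-*, 1111-*
[col 2] --011, -1-11, -111-, 0--11, 01-1-, 1--00, 1-1-0, 111--
Prime implicants: --011, -0100, -1-11, -1000, -111-, 0--11, 01-1-, 010-0, 1--00, 1-1-0, 100-1, 1000-, 111--
PI chart (minterm → PIs covering it):
  3 | --011,0--11
  4 | -0100  (sole → essential)
  7 | 0--11  (sole → essential)
  8 | -1000,010-0
  10 | 01-1-,010-0
  11 | --011,-1-11,0--11,01-1-
  14 | -111-,01-1-
  15 | -1-11,-111-,0--11,01-1-
  16 | 1--00,1000-
  17 | 100-1,1000-
  19 | --011,100-1
  20 | -0100,1--00,1-1-0
  22 | 1-1-0  (sole → essential)
  24 | -1000,1--00
  27 | --011,-1-11
  28 | 1--00,1-1-0,111--
  29 | 111--  (sole → essential)
  30 | -111-,1-1-0,111--
  31 | -1-11,-111-,111--
Essential prime implicants: -0100, 0--11, 1-1-0, 111--

4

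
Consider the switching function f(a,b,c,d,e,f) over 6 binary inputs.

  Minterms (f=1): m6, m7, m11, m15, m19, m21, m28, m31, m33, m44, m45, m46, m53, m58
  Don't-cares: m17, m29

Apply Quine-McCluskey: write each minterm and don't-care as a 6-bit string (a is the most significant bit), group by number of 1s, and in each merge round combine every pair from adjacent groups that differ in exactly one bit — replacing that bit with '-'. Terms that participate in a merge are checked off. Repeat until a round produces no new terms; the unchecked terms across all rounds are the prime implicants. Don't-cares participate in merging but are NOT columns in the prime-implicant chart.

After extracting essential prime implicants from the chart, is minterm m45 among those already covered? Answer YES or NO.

YES

[col 0] 000110*, 000111*, 001011*, 001111*, 010001*, 010011*, 010101*, 011100*, 011101*, 011111*, 100001, 101100*, 101101*, 101110*, 110101*, 111010
[col 1] -10101, 0-1111, 00-111, 00011-, 001-11, 01-101, 010-01, 0100-1, 0111-1, 01110-, 1011-0, 10110-
Prime implicants: -10101, 0-1111, 00-111, 00011-, 001-11, 01-101, 010-01, 0100-1, 0111-1, 01110-, 100001, 1011-0, 10110-, 111010
PI chart (minterm → PIs covering it):
  6 | 00011-  (sole → essential)
  7 | 00-111,00011-
  11 | 001-11  (sole → essential)
  15 | 0-1111,00-111,001-11
  19 | 0100-1  (sole → essential)
  21 | -10101,01-101,010-01
  28 | 01110-  (sole → essential)
  31 | 0-1111,0111-1
  33 | 100001  (sole → essential)
  44 | 1011-0,10110-
  45 | 10110-  (sole → essential)
  46 | 1011-0  (sole → essential)
  53 | -10101  (sole → essential)
  58 | 111010  (sole → essential)
Essential prime implicants: -10101, 00011-, 001-11, 0100-1, 01110-, 100001, 1011-0, 10110-, 111010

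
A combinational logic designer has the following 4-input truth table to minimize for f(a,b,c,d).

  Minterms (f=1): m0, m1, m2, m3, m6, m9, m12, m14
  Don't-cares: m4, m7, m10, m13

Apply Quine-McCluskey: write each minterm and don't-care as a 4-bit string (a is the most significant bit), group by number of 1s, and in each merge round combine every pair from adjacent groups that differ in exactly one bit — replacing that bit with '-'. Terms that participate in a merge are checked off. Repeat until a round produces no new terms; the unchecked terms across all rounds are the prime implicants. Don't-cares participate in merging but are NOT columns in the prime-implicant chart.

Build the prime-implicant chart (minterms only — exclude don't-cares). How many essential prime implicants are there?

0

[col 0] 0000*, 0001*, 0010*, 0011*, 0100*, 0110*, 0111*, 1001*, 1010*, 1100*, 1101*, 1110*
[col 1] -001, -010*, -100*, -110*, 0-00*, 0-10*, 0-11*, 00-0*, 00-1*, 000-*, 001-*, 01-0*, 011-*, 1-01, 1-10*, 11-0*, 110-
[col 2] --10, -1-0, 0--0, 0-1-, 00--
Prime implicants: --10, -001, -1-0, 0--0, 0-1-, 00--, 1-01, 110-
PI chart (minterm → PIs covering it):
  0 | 0--0,00--
  1 | -001,00--
  2 | --10,0--0,0-1-,00--
  3 | 0-1-,00--
  6 | --10,-1-0,0--0,0-1-
  9 | -001,1-01
  12 | -1-0,110-
  14 | --10,-1-0
(no essential prime implicants)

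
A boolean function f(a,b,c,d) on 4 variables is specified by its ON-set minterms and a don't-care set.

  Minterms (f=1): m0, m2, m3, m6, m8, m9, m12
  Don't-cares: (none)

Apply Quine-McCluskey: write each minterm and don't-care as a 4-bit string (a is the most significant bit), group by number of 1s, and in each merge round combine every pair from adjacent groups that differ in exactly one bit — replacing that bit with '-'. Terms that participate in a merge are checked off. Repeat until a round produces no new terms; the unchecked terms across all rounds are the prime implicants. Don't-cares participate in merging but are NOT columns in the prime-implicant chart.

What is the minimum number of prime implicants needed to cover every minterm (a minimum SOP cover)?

5

size-2^0 implicants → 0000(✓)  0010(✓)  0011(✓)  0110(✓)  1000(✓)  1001(✓)  1100(✓)
size-2^1 implicants → -000  0-10  00-0  001-  1-00  100-
Unchecked terms (primes): -000, 0-10, 00-0, 001-, 1-00, 100-
Minterm coverage:
  m0 ⊆ -000,00-0
  m2 ⊆ 0-10,00-0,001-
  m3 ⊆ 001- [E]
  m6 ⊆ 0-10 [E]
  m8 ⊆ -000,1-00,100-
  m9 ⊆ 100- [E]
  m12 ⊆ 1-00 [E]
E = {0-10, 001-, 1-00, 100-}
Petrick residual → -000
Cover = b'c'd' + a'cd' + a'b'c + ac'd' + ab'c'  |cover|=5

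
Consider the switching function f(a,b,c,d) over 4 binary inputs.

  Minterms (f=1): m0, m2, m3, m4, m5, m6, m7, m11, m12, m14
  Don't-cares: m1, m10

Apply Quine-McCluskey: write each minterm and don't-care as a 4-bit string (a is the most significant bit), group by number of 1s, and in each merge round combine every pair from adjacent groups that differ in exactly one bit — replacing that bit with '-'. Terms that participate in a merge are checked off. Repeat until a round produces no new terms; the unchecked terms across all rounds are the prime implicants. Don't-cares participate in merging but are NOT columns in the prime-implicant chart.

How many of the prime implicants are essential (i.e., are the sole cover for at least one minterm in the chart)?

3

Round 0: 0000✓ 0001✓ 0010✓ 0011✓ 0100✓ 0101✓ 0110✓ 0111✓ 1010✓ 1011✓ 1100✓ 1110✓
Round 1: -010✓ -011✓ -100✓ -110✓ 0-00✓ 0-01✓ 0-10✓ 0-11✓ 00-0✓ 00-1✓ 000-✓ 001-✓ 01-0✓ 01-1✓ 010-✓ 011-✓ 1-10✓ 101-✓ 11-0✓
Round 2: --10 -01- -1-0 0--0✓ 0--1✓ 0-0-✓ 0-1-✓ 00--✓ 01--✓
Round 3: 0---
PIs = {--10, -01-, -1-0, 0---}
Coverage chart:
  m0: 0--- ←essential
  m2: --10,-01-,0---
  m3: -01-,0---
  m4: -1-0,0---
  m5: 0--- ←essential
  m6: --10,-1-0,0---
  m7: 0--- ←essential
  m11: -01- ←essential
  m12: -1-0 ←essential
  m14: --10,-1-0
Essential: -01-, -1-0, 0---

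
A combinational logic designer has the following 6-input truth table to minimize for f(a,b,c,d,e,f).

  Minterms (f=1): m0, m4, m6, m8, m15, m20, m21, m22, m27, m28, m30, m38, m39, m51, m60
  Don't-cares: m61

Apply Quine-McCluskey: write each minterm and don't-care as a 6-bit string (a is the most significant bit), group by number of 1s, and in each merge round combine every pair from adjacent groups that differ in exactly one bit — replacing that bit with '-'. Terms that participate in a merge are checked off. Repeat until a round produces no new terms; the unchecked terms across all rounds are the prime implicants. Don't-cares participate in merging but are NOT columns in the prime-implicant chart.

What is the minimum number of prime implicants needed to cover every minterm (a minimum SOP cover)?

Round 0: 000000✓ 000100✓ 000110✓ 001000✓ 001111 010100✓ 010101✓ 010110✓ 011011 011100✓ 011110✓ 100110✓ 100111✓ 110011 111100✓ 111101✓
Round 1: -00110 -11100 0-0100✓ 0-0110✓ 00-000 000-00 0001-0✓ 01-100✓ 01-110✓ 0101-0✓ 01010- 0111-0✓ 10011- 11110-
Round 2: 0-01-0 01-1-0
PIs = {-00110, -11100, 0-01-0, 00-000, 000-00, 001111, 01-1-0, 01010-, 011011, 10011-, 110011, 11110-}
Coverage chart:
  m0: 00-000,000-00
  m4: 0-01-0,000-00
  m6: -00110,0-01-0
  m8: 00-000 ←essential
  m15: 001111 ←essential
  m20: 0-01-0,01-1-0,01010-
  m21: 01010- ←essential
  m22: 0-01-0,01-1-0
  m27: 011011 ←essential
  m28: -11100,01-1-0
  m30: 01-1-0 ←essential
  m38: -00110,10011-
  m39: 10011- ←essential
  m51: 110011 ←essential
  m60: -11100,11110-
Essential: 00-000, 001111, 01-1-0, 01010-, 011011, 10011-, 110011
Petrick residual → -11100, 0-01-0
Min cover (9 terms): bcde'f' + a'c'df' + a'b'd'e'f' + a'b'cdef + a'bdf' + a'bc'de' + a'bcd'ef + ab'c'de + abc'd'ef

9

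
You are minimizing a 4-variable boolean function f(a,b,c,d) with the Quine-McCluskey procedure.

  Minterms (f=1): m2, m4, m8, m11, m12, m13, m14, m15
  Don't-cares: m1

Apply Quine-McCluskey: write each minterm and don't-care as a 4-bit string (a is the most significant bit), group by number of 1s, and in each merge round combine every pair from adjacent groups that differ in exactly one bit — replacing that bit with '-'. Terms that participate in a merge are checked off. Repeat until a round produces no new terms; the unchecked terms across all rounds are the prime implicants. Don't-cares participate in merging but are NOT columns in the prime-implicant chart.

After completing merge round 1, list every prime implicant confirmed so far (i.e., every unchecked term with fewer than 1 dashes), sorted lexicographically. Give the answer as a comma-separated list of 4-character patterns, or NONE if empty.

0001, 0010

size-2^0 implicants → 0001  0010  0100(✓)  1000(✓)  1011(✓)  1100(✓)  1101(✓)  1110(✓)  1111(✓)
size-2^1 implicants → -100  1-00  1-11  11-0(✓)  11-1(✓)  110-(✓)  111-(✓)
size-2^2 implicants → 11--
Unchecked terms (primes): -100, 0001, 0010, 1-00, 1-11, 11--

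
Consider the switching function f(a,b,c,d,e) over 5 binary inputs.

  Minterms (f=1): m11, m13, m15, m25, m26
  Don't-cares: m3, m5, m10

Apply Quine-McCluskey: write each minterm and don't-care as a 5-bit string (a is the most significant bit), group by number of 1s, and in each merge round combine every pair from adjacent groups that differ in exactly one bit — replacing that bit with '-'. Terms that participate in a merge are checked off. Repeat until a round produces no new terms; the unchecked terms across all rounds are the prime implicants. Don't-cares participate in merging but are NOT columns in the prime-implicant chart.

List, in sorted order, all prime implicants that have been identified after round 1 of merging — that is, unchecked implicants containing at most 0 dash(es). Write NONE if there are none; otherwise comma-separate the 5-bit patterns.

size-2^0 implicants → 00011(✓)  00101(✓)  01010(✓)  01011(✓)  01101(✓)  01111(✓)  11001  11010(✓)
size-2^1 implicants → -1010  0-011  0-101  01-11  0101-  011-1
Unchecked terms (primes): -1010, 0-011, 0-101, 01-11, 0101-, 011-1, 11001

11001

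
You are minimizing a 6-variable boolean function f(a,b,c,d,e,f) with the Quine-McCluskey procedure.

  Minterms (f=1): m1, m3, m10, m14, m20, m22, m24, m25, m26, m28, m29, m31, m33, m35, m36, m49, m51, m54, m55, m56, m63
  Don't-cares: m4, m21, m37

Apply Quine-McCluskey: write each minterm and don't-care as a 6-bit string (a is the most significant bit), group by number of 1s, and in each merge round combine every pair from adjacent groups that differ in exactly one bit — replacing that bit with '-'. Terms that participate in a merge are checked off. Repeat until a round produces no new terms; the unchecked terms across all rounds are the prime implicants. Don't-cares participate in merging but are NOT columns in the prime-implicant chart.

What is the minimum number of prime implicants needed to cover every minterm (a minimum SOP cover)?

10

size-2^0 implicants → 000001(✓)  000011(✓)  000100(✓)  001010(✓)  001110(✓)  010100(✓)  010101(✓)  010110(✓)  011000(✓)  011001(✓)  011010(✓)  011100(✓)  011101(✓)  011111(✓)  100001(✓)  100011(✓)  100100(✓)  100101(✓)  110001(✓)  110011(✓)  110110(✓)  110111(✓)  111000(✓)  111111(✓)
size-2^1 implicants → -00001(✓)  -00011(✓)  -00100  -10110  -11000  -11111  0-0100  0-1010  0000-1(✓)  001-10  01-100(✓)  01-101(✓)  0101-0  01010-(✓)  011-00(✓)  011-01(✓)  0110-0  01100-(✓)  0111-1  01110-(✓)  1-0001(✓)  1-0011(✓)  100-01  1000-1(✓)  10010-  11-111  110-11  1100-1(✓)  11011-
size-2^2 implicants → -000-1  01-10-  011-0-  1-00-1
Unchecked terms (primes): -000-1, -00100, -10110, -11000, -11111, 0-0100, 0-1010, 001-10, 01-10-, 0101-0, 011-0-, 0110-0, 0111-1, 1-00-1, 100-01, 10010-, 11-111, 110-11, 11011-
Minterm coverage:
  m1 ⊆ -000-1 [E]
  m3 ⊆ -000-1 [E]
  m10 ⊆ 0-1010,001-10
  m14 ⊆ 001-10 [E]
  m20 ⊆ 0-0100,01-10-,0101-0
  m22 ⊆ -10110,0101-0
  m24 ⊆ -11000,011-0-,0110-0
  m25 ⊆ 011-0- [E]
  m26 ⊆ 0-1010,0110-0
  m28 ⊆ 01-10-,011-0-
  m29 ⊆ 01-10-,011-0-,0111-1
  m31 ⊆ -11111,0111-1
  m33 ⊆ -000-1,1-00-1,100-01
  m35 ⊆ -000-1,1-00-1
  m36 ⊆ -00100,10010-
  m49 ⊆ 1-00-1 [E]
  m51 ⊆ 1-00-1,110-11
  m54 ⊆ -10110,11011-
  m55 ⊆ 11-111,110-11,11011-
  m56 ⊆ -11000 [E]
  m63 ⊆ -11111,11-111
E = {-000-1, -11000, 001-10, 011-0-, 1-00-1}
Petrick residual → -00100, -11111, 0-1010, 0101-0, 11011-
Cover = b'c'd'f + b'c'de'f' + bcd'e'f' + bcdef + a'cd'ef' + a'b'cef' + a'bc'df' + a'bce' + ac'd'f + abc'de  |cover|=10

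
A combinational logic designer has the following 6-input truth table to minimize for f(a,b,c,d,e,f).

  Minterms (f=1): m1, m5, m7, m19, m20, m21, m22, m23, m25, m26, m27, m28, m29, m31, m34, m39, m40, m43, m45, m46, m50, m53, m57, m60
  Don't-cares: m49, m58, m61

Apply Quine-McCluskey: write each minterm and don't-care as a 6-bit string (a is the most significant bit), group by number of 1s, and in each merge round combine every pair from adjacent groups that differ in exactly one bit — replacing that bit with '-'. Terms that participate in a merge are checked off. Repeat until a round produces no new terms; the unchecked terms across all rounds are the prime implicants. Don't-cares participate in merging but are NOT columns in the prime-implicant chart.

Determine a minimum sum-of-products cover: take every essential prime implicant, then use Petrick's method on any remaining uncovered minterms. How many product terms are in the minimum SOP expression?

13

Round 0: 000001✓ 000101✓ 000111✓ 010011✓ 010100✓ 010101✓ 010110✓ 010111✓ 011001✓ 011010✓ 011011✓ 011100✓ 011101✓ 011111✓ 100010✓ 100111✓ 101000 101011 101101✓ 101110 110001✓ 110010✓ 110101✓ 111001✓ 111010✓ 111100✓ 111101✓
Round 1: -00111 -10101✓ -11001✓ -11010 -11100✓ -11101✓ 0-0101✓ 0-0111✓ 000-01 0001-1✓ 01-011✓ 01-100✓ 01-101✓ 01-111✓ 010-11✓ 0101-0✓ 0101-1✓ 01010-✓ 01011-✓ 011-01✓ 011-11✓ 0110-1✓ 01101- 0111-1✓ 01110-✓ 1-0010 1-1101 11-001✓ 11-010 11-101✓ 110-01✓ 111-01✓ 11110-✓
Round 2: -1-101 -11-01 -1110- 0-01-1 01--11 01-1-1 01-10- 0101-- 011--1 11--01
PIs = {-00111, -1-101, -11-01, -11010, -1110-, 0-01-1, 000-01, 01--11, 01-1-1, 01-10-, 0101--, 011--1, 01101-, 1-0010, 1-1101, 101000, 101011, 101110, 11--01, 11-010}
Coverage chart:
  m1: 000-01 ←essential
  m5: 0-01-1,000-01
  m7: -00111,0-01-1
  m19: 01--11 ←essential
  m20: 01-10-,0101--
  m21: -1-101,0-01-1,01-1-1,01-10-,0101--
  m22: 0101-- ←essential
  m23: 0-01-1,01--11,01-1-1,0101--
  m25: -11-01,011--1
  m26: -11010,01101-
  m27: 01--11,011--1,01101-
  m28: -1110-,01-10-
  m29: -1-101,-11-01,-1110-,01-1-1,01-10-,011--1
  m31: 01--11,01-1-1,011--1
  m34: 1-0010 ←essential
  m39: -00111 ←essential
  m40: 101000 ←essential
  m43: 101011 ←essential
  m45: 1-1101 ←essential
  m46: 101110 ←essential
  m50: 1-0010,11-010
  m53: -1-101,11--01
  m57: -11-01,11--01
  m60: -1110- ←essential
Essential: -00111, -1110-, 000-01, 01--11, 0101--, 1-0010, 1-1101, 101000, 101011, 101110
Petrick residual → -1-101, -11-01, -11010
Min cover (13 terms): b'c'def + bde'f + bce'f + bcd'ef' + bcde' + a'b'c'e'f + a'bef + a'bc'd + ac'd'ef' + acde'f + ab'cd'e'f' + ab'cd'ef + ab'cdef'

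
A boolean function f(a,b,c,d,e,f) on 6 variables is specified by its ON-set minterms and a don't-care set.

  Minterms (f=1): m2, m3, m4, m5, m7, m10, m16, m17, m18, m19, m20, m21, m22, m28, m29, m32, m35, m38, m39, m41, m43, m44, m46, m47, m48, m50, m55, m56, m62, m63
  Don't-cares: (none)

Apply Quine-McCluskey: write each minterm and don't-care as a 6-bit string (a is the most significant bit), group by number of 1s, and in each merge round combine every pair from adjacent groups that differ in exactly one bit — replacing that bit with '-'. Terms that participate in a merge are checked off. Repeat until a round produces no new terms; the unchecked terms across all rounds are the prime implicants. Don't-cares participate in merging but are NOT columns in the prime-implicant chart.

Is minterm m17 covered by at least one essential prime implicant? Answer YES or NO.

NO

Round 0: 000010✓ 000011✓ 000100✓ 000101✓ 000111✓ 001010✓ 010000✓ 010001✓ 010010✓ 010011✓ 010100✓ 010101✓ 010110✓ 011100✓ 011101✓ 100000✓ 100011✓ 100110✓ 100111✓ 101001✓ 101011✓ 101100✓ 101110✓ 101111✓ 110000✓ 110010✓ 110111✓ 111000✓ 111110✓ 111111✓
Round 1: -00011✓ -00111✓ -10000✓ -10010✓ 0-0010✓ 0-0011✓ 0-0100✓ 0-0101✓ 00-010 000-11✓ 00001-✓ 0001-1 00010-✓ 01-100✓ 01-101✓ 010-00✓ 010-01✓ 010-10✓ 0100-0✓ 0100-1✓ 01000-✓ 01001-✓ 0101-0✓ 01010-✓ 01110-✓ 1-0000 1-0111✓ 1-1110✓ 1-1111✓ 10-011✓ 10-110✓ 10-111✓ 100-11✓ 10011-✓ 101-11✓ 1010-1 1011-0 10111-✓ 11-000 11-111✓ 1100-0✓ 11111-✓
Round 2: -00-11 -100-0 0-001- 0-010- 01-10- 010--0 010-0- 0100-- 1--111 1-111- 10--11 10-11-
PIs = {-00-11, -100-0, 0-001-, 0-010-, 00-010, 0001-1, 01-10-, 010--0, 010-0-, 0100--, 1--111, 1-0000, 1-111-, 10--11, 10-11-, 1010-1, 1011-0, 11-000}
Coverage chart:
  m2: 0-001-,00-010
  m3: -00-11,0-001-
  m4: 0-010- ←essential
  m5: 0-010-,0001-1
  m7: -00-11,0001-1
  m10: 00-010 ←essential
  m16: -100-0,010--0,010-0-,0100--
  m17: 010-0-,0100--
  m18: -100-0,0-001-,010--0,0100--
  m19: 0-001-,0100--
  m20: 0-010-,01-10-,010--0,010-0-
  m21: 0-010-,01-10-,010-0-
  m22: 010--0 ←essential
  m28: 01-10- ←essential
  m29: 01-10- ←essential
  m32: 1-0000 ←essential
  m35: -00-11,10--11
  m38: 10-11- ←essential
  m39: -00-11,1--111,10--11,10-11-
  m41: 1010-1 ←essential
  m43: 10--11,1010-1
  m44: 1011-0 ←essential
  m46: 1-111-,10-11-,1011-0
  m47: 1--111,1-111-,10--11,10-11-
  m48: -100-0,1-0000,11-000
  m50: -100-0 ←essential
  m55: 1--111 ←essential
  m56: 11-000 ←essential
  m62: 1-111- ←essential
  m63: 1--111,1-111-
Essential: -100-0, 0-010-, 00-010, 01-10-, 010--0, 1--111, 1-0000, 1-111-, 10-11-, 1010-1, 1011-0, 11-000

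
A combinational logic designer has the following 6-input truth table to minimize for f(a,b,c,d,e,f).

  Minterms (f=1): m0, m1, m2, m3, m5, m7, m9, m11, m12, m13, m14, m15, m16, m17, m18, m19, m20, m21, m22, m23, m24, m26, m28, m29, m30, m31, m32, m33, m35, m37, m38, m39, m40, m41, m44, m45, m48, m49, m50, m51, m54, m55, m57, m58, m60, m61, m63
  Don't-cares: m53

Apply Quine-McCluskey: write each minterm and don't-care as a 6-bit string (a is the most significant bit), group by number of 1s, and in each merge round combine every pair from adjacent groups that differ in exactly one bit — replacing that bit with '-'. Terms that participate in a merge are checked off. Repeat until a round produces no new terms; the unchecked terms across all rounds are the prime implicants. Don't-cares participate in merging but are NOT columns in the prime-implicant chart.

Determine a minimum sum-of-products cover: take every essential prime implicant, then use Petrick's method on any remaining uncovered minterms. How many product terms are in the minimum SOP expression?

[col 0] 000000*, 000001*, 000010*, 000011*, 000101*, 000111*, 001001*, 001011*, 001100*, 001101*, 001110*, 001111*, 010000*, 010001*, 010010*, 010011*, 010100*, 010101*, 010110*, 010111*, 011000*, 011010*, 011100*, 011101*, 011110*, 011111*, 100000*, 100001*, 100011*, 100101*, 100110*, 100111*, 101000*, 101001*, 101100*, 101101*, 110000*, 110001*, 110010*, 110011*, 110101*, 110110*, 110111*, 111001*, 111010*, 111100*, 111101*, 111111*
[col 1] -00000*, -00001*, -00011*, -00101*, -00111*, -01001*, -01100*, -01101*, -10000*, -10001*, -10010*, -10011*, -10101*, -10110*, -10111*, -11010*, -11100*, -11101*, -11111*, 0-0000*, 0-0001*, 0-0010*, 0-0011*, 0-0101*, 0-0111*, 0-1100*, 0-1101*, 0-1110*, 0-1111*, 00-001*, 00-011*, 00-101*, 00-111*, 000-01*, 000-11*, 0000-0*, 0000-1*, 00000-*, 00001-*, 0001-1*, 001-01*, 001-11*, 0010-1*, 0011-0*, 0011-1*, 00110-*, 00111-*, 01-000*, 01-010*, 01-100*, 01-101*, 01-110*, 01-111*, 010-00*, 010-01*, 010-10*, 010-11*, 0100-0*, 0100-1*, 01000-*, 01001-*, 0101-0*, 0101-1*, 01010-*, 01011-*, 011-00*, 011-10*, 0110-0*, 0111-0*, 0111-1*, 01110-*, 01111-*, 1-0000*, 1-0001*, 1-0011*, 1-0101*, 1-0110*, 1-0111*, 1-1001*, 1-1100*, 1-1101*, 10-000*, 10-001*, 10-101*, 100-01*, 100-11*, 1000-1*, 10000-*, 1001-1*, 10011-*, 101-00*, 101-01*, 10100-*, 10110-*, 11-001*, 11-010*, 11-101*, 11-111*, 110-01*, 110-10*, 110-11*, 1100-0*, 1100-1*, 11000-*, 11001-*, 1101-1*, 11011-*, 111-01*, 1111-1*, 11110-*
[col 2] --0000*, --0001*, --0011*, --0101*, --0111*, --1100*, --1101*, -0-001*, -0-101*, -00-01*, -00-11*, -000-1*, -0000-*, -001-1*, -01-01*, -0110-*, -1-010, -1-101*, -1-111*, -10-01*, -10-10*, -10-11*, -100-0*, -100-1*, -1000-*, -1001-*, -101-1*, -1011-*, -111-1*, -1110-*, 0--101*, 0--111*, 0-0-01*, 0-0-11*, 0-00-0*, 0-00-1*, 0-000-*, 0-001-*, 0-01-1*, 0-11-0*, 0-11-1*, 0-110-*, 0-111-*, 00--01*, 00--11*, 00-0-1*, 00-1-1*, 000--1*, 0000--*, 001--1*, 0011--*, 01--00*, 01--10*, 01-0-0*, 01-1-0*, 01-1-1*, 01-10-*, 01-11-*, 010--0*, 010--1*, 010-0-*, 010-1-*, 0100--*, 0101--*, 011--0*, 0111--*, 1--001*, 1--101*, 1-0-01*, 1-0-11*, 1-00-1*, 1-000-*, 1-01-1*, 1-011-, 1-1-01*, 1-110-*, 10--01*, 10-00-, 100--1*, 101-0-, 11--01*, 11-1-1*, 110--1*, 110-1-*, 1100--*
[col 3] ---101, --0-01*, --0-11*, --00-1*, --000-, --01-1*, --110-, -0--01, -00--1*, -1-1-1, -10--1*, -10-1-, -100--, 0--1-1, 0-0--1*, 0-00--, 0-11--, 00---1, 01---0, 01-1--, 010---, 1---01, 1-0--1*
[col 4] --0--1
Prime implicants: ---101, --0--1, --000-, --110-, -0--01, -1-010, -1-1-1, -10-1-, -100--, 0--1-1, 0-00--, 0-11--, 00---1, 01---0, 01-1--, 010---, 1---01, 1-011-, 10-00-, 101-0-
PI chart (minterm → PIs covering it):
  0 | --000-,0-00--
  1 | --0--1,--000-,-0--01,0-00--,00---1
  2 | 0-00--  (sole → essential)
  3 | --0--1,0-00--,00---1
  5 | ---101,--0--1,-0--01,0--1-1,00---1
  7 | --0--1,0--1-1,00---1
  9 | -0--01,00---1
  11 | 00---1  (sole → essential)
  12 | --110-,0-11--
  13 | ---101,--110-,-0--01,0--1-1,0-11--,00---1
  14 | 0-11--  (sole → essential)
  15 | 0--1-1,0-11--,00---1
  16 | --000-,-100--,0-00--,01---0,010---
  17 | --0--1,--000-,-100--,0-00--,010---
  18 | -1-010,-10-1-,-100--,0-00--,01---0,010---
  19 | --0--1,-10-1-,-100--,0-00--,010---
  20 | 01---0,01-1--,010---
  21 | ---101,--0--1,-1-1-1,0--1-1,01-1--,010---
  22 | -10-1-,01---0,01-1--,010---
  23 | --0--1,-1-1-1,-10-1-,0--1-1,01-1--,010---
  24 | 01---0  (sole → essential)
  26 | -1-010,01---0
  28 | --110-,0-11--,01---0,01-1--
  29 | ---101,--110-,-1-1-1,0--1-1,0-11--,01-1--
  30 | 0-11--,01---0,01-1--
  31 | -1-1-1,0--1-1,0-11--,01-1--
  32 | --000-,10-00-
  33 | --0--1,--000-,-0--01,1---01,10-00-
  35 | --0--1  (sole → essential)
  37 | ---101,--0--1,-0--01,1---01
  38 | 1-011-  (sole → essential)
  39 | --0--1,1-011-
  40 | 10-00-,101-0-
  41 | -0--01,1---01,10-00-,101-0-
  44 | --110-,101-0-
  45 | ---101,--110-,-0--01,1---01,101-0-
  48 | --000-,-100--
  49 | --0--1,--000-,-100--,1---01
  50 | -1-010,-10-1-,-100--
  51 | --0--1,-10-1-,-100--
  54 | -10-1-,1-011-
  55 | --0--1,-1-1-1,-10-1-,1-011-
  57 | 1---01  (sole → essential)
  58 | -1-010  (sole → essential)
  60 | --110-  (sole → essential)
  61 | ---101,--110-,-1-1-1,1---01
  63 | -1-1-1  (sole → essential)
Essential prime implicants: --0--1, --110-, -1-010, -1-1-1, 0-00--, 0-11--, 00---1, 01---0, 1---01, 1-011-
Petrick residual → --000-, 10-00-
Minimum SOP uses 12 PIs: c'f + c'd'e' + cde' + bd'ef' + bdf + a'c'd' + a'cd + a'b'f + a'bf' + ae'f + ac'de + ab'd'e'

12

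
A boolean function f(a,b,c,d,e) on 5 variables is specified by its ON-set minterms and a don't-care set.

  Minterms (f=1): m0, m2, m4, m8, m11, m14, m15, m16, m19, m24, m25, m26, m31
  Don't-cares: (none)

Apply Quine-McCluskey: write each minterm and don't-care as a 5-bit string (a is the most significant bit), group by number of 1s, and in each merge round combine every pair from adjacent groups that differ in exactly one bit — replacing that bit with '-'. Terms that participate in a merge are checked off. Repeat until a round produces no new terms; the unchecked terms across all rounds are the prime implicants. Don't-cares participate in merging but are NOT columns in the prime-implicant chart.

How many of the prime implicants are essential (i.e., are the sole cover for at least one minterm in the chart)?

9

Round 0: 00000✓ 00010✓ 00100✓ 01000✓ 01011✓ 01110✓ 01111✓ 10000✓ 10011 11000✓ 11001✓ 11010✓ 11111✓
Round 1: -0000✓ -1000✓ -1111 0-000✓ 00-00 000-0 01-11 0111- 1-000✓ 110-0 1100-
Round 2: --000
PIs = {--000, -1111, 00-00, 000-0, 01-11, 0111-, 10011, 110-0, 1100-}
Coverage chart:
  m0: --000,00-00,000-0
  m2: 000-0 ←essential
  m4: 00-00 ←essential
  m8: --000 ←essential
  m11: 01-11 ←essential
  m14: 0111- ←essential
  m15: -1111,01-11,0111-
  m16: --000 ←essential
  m19: 10011 ←essential
  m24: --000,110-0,1100-
  m25: 1100- ←essential
  m26: 110-0 ←essential
  m31: -1111 ←essential
Essential: --000, -1111, 00-00, 000-0, 01-11, 0111-, 10011, 110-0, 1100-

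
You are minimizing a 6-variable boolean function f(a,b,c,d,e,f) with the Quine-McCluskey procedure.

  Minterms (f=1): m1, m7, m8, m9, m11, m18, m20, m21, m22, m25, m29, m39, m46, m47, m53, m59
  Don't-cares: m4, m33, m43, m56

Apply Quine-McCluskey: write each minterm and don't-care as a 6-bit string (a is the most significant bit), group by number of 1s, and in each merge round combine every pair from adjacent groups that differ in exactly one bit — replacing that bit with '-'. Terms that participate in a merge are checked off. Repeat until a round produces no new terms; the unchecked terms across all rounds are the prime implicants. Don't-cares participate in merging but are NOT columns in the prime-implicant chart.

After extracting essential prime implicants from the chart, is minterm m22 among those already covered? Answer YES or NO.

YES

[col 0] 000001*, 000100*, 000111*, 001000*, 001001*, 001011*, 010010*, 010100*, 010101*, 010110*, 011001*, 011101*, 100001*, 100111*, 101011*, 101110*, 101111*, 110101*, 111000, 111011*
[col 1] -00001, -00111, -01011, -10101, 0-0100, 0-1001, 00-001, 0010-1, 00100-, 01-101, 010-10, 0101-0, 01010-, 011-01, 1-1011, 10-111, 101-11, 10111-
Prime implicants: -00001, -00111, -01011, -10101, 0-0100, 0-1001, 00-001, 0010-1, 00100-, 01-101, 010-10, 0101-0, 01010-, 011-01, 1-1011, 10-111, 101-11, 10111-, 111000
PI chart (minterm → PIs covering it):
  1 | -00001,00-001
  7 | -00111  (sole → essential)
  8 | 00100-  (sole → essential)
  9 | 0-1001,00-001,0010-1,00100-
  11 | -01011,0010-1
  18 | 010-10  (sole → essential)
  20 | 0-0100,0101-0,01010-
  21 | -10101,01-101,01010-
  22 | 010-10,0101-0
  25 | 0-1001,011-01
  29 | 01-101,011-01
  39 | -00111,10-111
  46 | 10111-  (sole → essential)
  47 | 10-111,101-11,10111-
  53 | -10101  (sole → essential)
  59 | 1-1011  (sole → essential)
Essential prime implicants: -00111, -10101, 00100-, 010-10, 1-1011, 10111-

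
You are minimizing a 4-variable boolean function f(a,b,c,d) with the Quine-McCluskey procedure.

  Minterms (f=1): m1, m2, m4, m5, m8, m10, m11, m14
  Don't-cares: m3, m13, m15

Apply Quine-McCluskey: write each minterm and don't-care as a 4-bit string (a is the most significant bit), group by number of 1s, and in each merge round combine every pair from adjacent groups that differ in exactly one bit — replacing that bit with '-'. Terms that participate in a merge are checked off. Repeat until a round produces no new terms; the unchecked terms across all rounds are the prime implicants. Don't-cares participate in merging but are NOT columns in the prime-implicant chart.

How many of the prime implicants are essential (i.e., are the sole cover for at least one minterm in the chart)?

4

Round 0: 0001✓ 0010✓ 0011✓ 0100✓ 0101✓ 1000✓ 1010✓ 1011✓ 1101✓ 1110✓ 1111✓
Round 1: -010✓ -011✓ -101 0-01 00-1 001-✓ 010- 1-10✓ 1-11✓ 10-0 101-✓ 11-1 111-✓
Round 2: -01- 1-1-
PIs = {-01-, -101, 0-01, 00-1, 010-, 1-1-, 10-0, 11-1}
Coverage chart:
  m1: 0-01,00-1
  m2: -01- ←essential
  m4: 010- ←essential
  m5: -101,0-01,010-
  m8: 10-0 ←essential
  m10: -01-,1-1-,10-0
  m11: -01-,1-1-
  m14: 1-1- ←essential
Essential: -01-, 010-, 1-1-, 10-0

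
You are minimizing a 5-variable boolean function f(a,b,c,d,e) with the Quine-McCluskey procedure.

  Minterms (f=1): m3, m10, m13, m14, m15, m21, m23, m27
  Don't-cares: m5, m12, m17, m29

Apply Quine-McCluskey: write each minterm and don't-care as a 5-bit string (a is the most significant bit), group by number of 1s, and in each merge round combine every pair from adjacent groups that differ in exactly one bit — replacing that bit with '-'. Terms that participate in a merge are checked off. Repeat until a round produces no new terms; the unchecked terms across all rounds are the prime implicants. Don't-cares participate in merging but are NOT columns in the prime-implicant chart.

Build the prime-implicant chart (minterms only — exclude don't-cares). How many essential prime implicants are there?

5

size-2^0 implicants → 00011  00101(✓)  01010(✓)  01100(✓)  01101(✓)  01110(✓)  01111(✓)  10001(✓)  10101(✓)  10111(✓)  11011  11101(✓)
size-2^1 implicants → -0101(✓)  -1101(✓)  0-101(✓)  01-10  011-0(✓)  011-1(✓)  0110-(✓)  0111-(✓)  1-101(✓)  10-01  101-1
size-2^2 implicants → --101  011--
Unchecked terms (primes): --101, 00011, 01-10, 011--, 10-01, 101-1, 11011
Minterm coverage:
  m3 ⊆ 00011 [E]
  m10 ⊆ 01-10 [E]
  m13 ⊆ --101,011--
  m14 ⊆ 01-10,011--
  m15 ⊆ 011-- [E]
  m21 ⊆ --101,10-01,101-1
  m23 ⊆ 101-1 [E]
  m27 ⊆ 11011 [E]
E = {00011, 01-10, 011--, 101-1, 11011}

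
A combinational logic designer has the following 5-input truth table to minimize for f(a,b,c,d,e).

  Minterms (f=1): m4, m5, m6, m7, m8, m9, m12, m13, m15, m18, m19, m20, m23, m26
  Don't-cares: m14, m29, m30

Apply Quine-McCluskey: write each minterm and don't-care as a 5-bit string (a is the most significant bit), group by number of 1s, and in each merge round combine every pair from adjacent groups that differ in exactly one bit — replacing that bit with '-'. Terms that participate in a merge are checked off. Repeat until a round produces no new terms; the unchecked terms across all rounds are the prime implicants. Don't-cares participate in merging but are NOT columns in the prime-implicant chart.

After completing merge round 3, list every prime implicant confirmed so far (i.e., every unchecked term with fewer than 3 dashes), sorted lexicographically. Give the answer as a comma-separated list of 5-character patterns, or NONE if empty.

size-2^0 implicants → 00100(✓)  00101(✓)  00110(✓)  00111(✓)  01000(✓)  01001(✓)  01100(✓)  01101(✓)  01110(✓)  01111(✓)  10010(✓)  10011(✓)  10100(✓)  10111(✓)  11010(✓)  11101(✓)  11110(✓)
size-2^1 implicants → -0100  -0111  -1101  -1110  0-100(✓)  0-101(✓)  0-110(✓)  0-111(✓)  001-0(✓)  001-1(✓)  0010-(✓)  0011-(✓)  01-00(✓)  01-01(✓)  0100-(✓)  011-0(✓)  011-1(✓)  0110-(✓)  0111-(✓)  1-010  10-11  1001-  11-10
size-2^2 implicants → 0-1-0(✓)  0-1-1(✓)  0-10-(✓)  0-11-(✓)  001--(✓)  01-0-  011--(✓)
size-2^3 implicants → 0-1--
Unchecked terms (primes): -0100, -0111, -1101, -1110, 0-1--, 01-0-, 1-010, 10-11, 1001-, 11-10

-0100, -0111, -1101, -1110, 01-0-, 1-010, 10-11, 1001-, 11-10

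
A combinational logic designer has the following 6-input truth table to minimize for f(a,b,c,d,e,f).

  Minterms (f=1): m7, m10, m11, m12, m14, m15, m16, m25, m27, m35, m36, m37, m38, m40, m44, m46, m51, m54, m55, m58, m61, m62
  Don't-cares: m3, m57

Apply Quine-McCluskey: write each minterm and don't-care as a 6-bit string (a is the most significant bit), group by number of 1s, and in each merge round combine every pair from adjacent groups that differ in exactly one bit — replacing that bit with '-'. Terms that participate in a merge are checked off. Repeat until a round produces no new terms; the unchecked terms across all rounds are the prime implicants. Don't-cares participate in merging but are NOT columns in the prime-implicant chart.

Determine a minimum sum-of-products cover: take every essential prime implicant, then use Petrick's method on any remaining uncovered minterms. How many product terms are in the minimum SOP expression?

[col 0] 000011*, 000111*, 001010*, 001011*, 001100*, 001110*, 001111*, 010000, 011001*, 011011*, 100011*, 100100*, 100101*, 100110*, 101000*, 101100*, 101110*, 110011*, 110110*, 110111*, 111001*, 111010*, 111101*, 111110*
[col 1] -00011, -01100*, -01110*, -11001, 0-1011, 00-011*, 00-111*, 000-11*, 001-10*, 001-11*, 00101-*, 0011-0*, 00111-*, 0110-1, 1-0011, 1-0110*, 1-1110*, 10-100*, 10-110*, 1001-0*, 10010-, 101-00, 1011-0*, 11-110*, 110-11, 11011-, 111-01, 111-10
[col 2] -011-0, 00--11, 001-1-, 1--110, 10-1-0
Prime implicants: -00011, -011-0, -11001, 0-1011, 00--11, 001-1-, 010000, 0110-1, 1--110, 1-0011, 10-1-0, 10010-, 101-00, 110-11, 11011-, 111-01, 111-10
PI chart (minterm → PIs covering it):
  7 | 00--11  (sole → essential)
  10 | 001-1-  (sole → essential)
  11 | 0-1011,00--11,001-1-
  12 | -011-0  (sole → essential)
  14 | -011-0,001-1-
  15 | 00--11,001-1-
  16 | 010000  (sole → essential)
  25 | -11001,0110-1
  27 | 0-1011,0110-1
  35 | -00011,1-0011
  36 | 10-1-0,10010-
  37 | 10010-  (sole → essential)
  38 | 1--110,10-1-0
  40 | 101-00  (sole → essential)
  44 | -011-0,10-1-0,101-00
  46 | -011-0,1--110,10-1-0
  51 | 1-0011,110-11
  54 | 1--110,11011-
  55 | 110-11,11011-
  58 | 111-10  (sole → essential)
  61 | 111-01  (sole → essential)
  62 | 1--110,111-10
Essential prime implicants: -011-0, 00--11, 001-1-, 010000, 10010-, 101-00, 111-01, 111-10
Petrick residual → -00011, 0110-1, 1--110, 110-11
Minimum SOP uses 12 PIs: b'c'd'ef + b'cdf' + a'b'ef + a'b'ce + a'bc'd'e'f' + a'bcd'f + adef' + ab'c'de' + ab'ce'f' + abc'ef + abce'f + abcef'

12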